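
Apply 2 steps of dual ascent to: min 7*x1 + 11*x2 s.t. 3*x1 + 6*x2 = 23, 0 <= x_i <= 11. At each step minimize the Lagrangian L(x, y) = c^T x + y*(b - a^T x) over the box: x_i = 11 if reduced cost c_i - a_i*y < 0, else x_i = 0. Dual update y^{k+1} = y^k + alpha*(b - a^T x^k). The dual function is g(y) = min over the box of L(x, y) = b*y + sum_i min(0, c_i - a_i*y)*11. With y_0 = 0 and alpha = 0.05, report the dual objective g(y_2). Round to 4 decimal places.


Dual ascent for LP: min 7*x1 + 11*x2, 3*x1 + 6*x2 = 23, 0 <= x_i <= 11
Step 1: y^k = 0.0, reduced costs: (7.0, 11.0)
  x^k = (0.0, 0.0), subgradient = b - a^T x = 23.0
  y^{k+1} = 0.0 + 0.05*23.0 = 1.15
Step 2: y^k = 1.15, reduced costs: (3.55, 4.1)
  x^k = (0.0, 0.0), subgradient = b - a^T x = 23.0
  y^{k+1} = 1.15 + 0.05*23.0 = 2.3
Dual objective at y_2 = 2.3: reduced costs (0.1, -2.8), box minimizer x = (0.0, 11.0)
g(y_2) = b*y + (c1 - a1*y)*x1 + (c2 - a2*y)*x2 = 23*2.3 + 0.1*0.0 + (-2.8)*11.0 = 52.9 + 0.0 - 30.8 = 22.1


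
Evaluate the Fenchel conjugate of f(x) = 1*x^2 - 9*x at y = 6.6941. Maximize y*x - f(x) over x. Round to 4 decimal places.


f*(y) = sup_x {y*x - a*x^2 - b*x} = sup_x {(y-b)*x - a*x^2}
FOC: (y - b) - 2a*x = 0 => x* = (y - b)/(2a)
x* = (6.6941 + 9)/(2*1) = 7.8471
f*(6.6941) = (y-b)^2/(4a) = (6.6941 + 9)^2/(4*1)
= 246.3048/4 = 61.5762


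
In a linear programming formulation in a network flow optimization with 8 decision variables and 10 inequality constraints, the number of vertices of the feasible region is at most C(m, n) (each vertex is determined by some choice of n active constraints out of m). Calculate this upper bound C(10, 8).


Each vertex corresponds to some choice of n active constraints out of m, so the number of vertices is at most C(m, n) = m! / (n!(m-n)!).
m = 10, n = 8
Numerator: 10 * 9 * 8 * 7 * 6 * 5 * 4 * 3
Denominator: 8! = 40320
C(10, 8) = 45


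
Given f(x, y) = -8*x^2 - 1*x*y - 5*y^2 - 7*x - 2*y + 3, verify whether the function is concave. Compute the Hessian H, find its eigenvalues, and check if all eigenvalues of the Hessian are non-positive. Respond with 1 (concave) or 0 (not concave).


The Hessian of f(x,y) = -8*x^2 - 1*x*y - 5*y^2 - 7*x - 2*y + 3 is:
H = [[-16, -1], [-1, -10]]
Trace = -16 - 10 = -26
Determinant = -16*-10 - (-1)^2 = 159
Discriminant = (-26)^2 - 4*159 = 40.0
Eigenvalues: lambda_1 = -16.1623, lambda_2 = -9.8377
The function is concave.

1


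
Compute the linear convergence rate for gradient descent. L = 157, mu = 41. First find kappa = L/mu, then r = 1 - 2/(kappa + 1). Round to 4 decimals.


Step 1: Compute the condition number.
kappa = L/mu = 157/41 = 3.8293
Step 2: Compute the convergence rate.
r = 1 - 2/(kappa + 1) = 1 - 2*mu/(L + mu) = (L - mu)/(L + mu) = 116/198 = 0.5859


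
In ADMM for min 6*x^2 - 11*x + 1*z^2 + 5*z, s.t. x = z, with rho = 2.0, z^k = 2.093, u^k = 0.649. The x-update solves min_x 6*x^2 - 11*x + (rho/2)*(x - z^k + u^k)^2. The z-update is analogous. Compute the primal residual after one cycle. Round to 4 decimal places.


ADMM iteration with rho = 2.0, z^k = 2.093, u^k = 0.649
Step 1: x-update.
Minimize 6*x^2 - 11*x + (2.0/2)*(x - 2.093 + 0.649)^2
FOC: (2*6 + 2.0)*x = 11 + 2.0*(2.093 - 0.649)
x^{k+1} = 0.992
Step 2: z-update.
Minimize 1*z^2 + 5*z + (2.0/2)*(0.992 - z + 0.649)^2
FOC: (2*1 + 2.0)*z = -5 + 2.0*(0.992 + 0.649)
z^{k+1} = -0.4295
Step 3: u-update.
u^{k+1} = 0.649 + 0.992 + 0.4295 = 2.0705
Step 4: Primal residual = |0.992 + 0.4295| = 1.4215


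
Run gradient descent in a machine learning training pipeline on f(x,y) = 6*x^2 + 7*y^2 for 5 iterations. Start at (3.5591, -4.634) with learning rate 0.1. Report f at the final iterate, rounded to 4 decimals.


Gradient descent on f(x,y) = 6*x^2 + 7*y^2.
Starting point: (3.5591, -4.634), alpha = 0.1
Step 1: grad_x = 2*6*3.5591 = 42.7092, grad_y = 2*7*-4.634 = -64.876
  x_1 = 3.5591 - 0.1*42.7092 = -0.7118
  y_1 = -4.634 - 0.1*-64.876 = 1.8536
Step 2: grad_x = 2*6*-0.7118 = -8.5418, grad_y = 2*7*1.8536 = 25.9504
  x_2 = -0.7118 - 0.1*-8.5418 = 0.1424
  y_2 = 1.8536 - 0.1*25.9504 = -0.7414
Step 3: grad_x = 2*6*0.1424 = 1.7084, grad_y = 2*7*-0.7414 = -10.3802
  x_3 = 0.1424 - 0.1*1.7084 = -0.0285
  y_3 = -0.7414 - 0.1*-10.3802 = 0.2966
Step 4: grad_x = 2*6*-0.0285 = -0.3417, grad_y = 2*7*0.2966 = 4.1521
  x_4 = -0.0285 - 0.1*-0.3417 = 0.0057
  y_4 = 0.2966 - 0.1*4.1521 = -0.1186
Step 5: grad_x = 2*6*0.0057 = 0.0683, grad_y = 2*7*-0.1186 = -1.6608
  x_5 = 0.0057 - 0.1*0.0683 = -0.0011
  y_5 = -0.1186 - 0.1*-1.6608 = 0.0475
f(-0.0011, 0.0475) = 6*(-0.0011)^2 + 7*0.0475^2 = 0.0158


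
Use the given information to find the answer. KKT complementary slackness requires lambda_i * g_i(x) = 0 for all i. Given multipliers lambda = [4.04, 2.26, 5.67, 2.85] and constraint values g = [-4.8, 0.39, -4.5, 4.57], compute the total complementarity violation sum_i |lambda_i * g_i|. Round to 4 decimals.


KKT complementary slackness check:
lambda_1 * g_1 = 4.04 * -4.8 = -19.392
lambda_2 * g_2 = 2.26 * 0.39 = 0.8814
lambda_3 * g_3 = 5.67 * -4.5 = -25.515
lambda_4 * g_4 = 2.85 * 4.57 = 13.0245
Total violation = 19.392 + 0.8814 + 25.515 + 13.0245 = 58.8129


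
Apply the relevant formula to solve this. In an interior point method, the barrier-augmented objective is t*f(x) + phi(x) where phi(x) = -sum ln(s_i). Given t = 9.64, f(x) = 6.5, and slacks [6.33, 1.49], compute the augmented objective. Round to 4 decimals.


Step 1: Compute log-barrier.
ln values: [1.8453, 0.3988]
phi = -(1.8453 + 0.3988) = -2.2441
Step 2: Compute augmented objective.
t*f(x) = 9.64*6.5 = 62.66
Total = 62.66 - 2.2441 = 60.4159


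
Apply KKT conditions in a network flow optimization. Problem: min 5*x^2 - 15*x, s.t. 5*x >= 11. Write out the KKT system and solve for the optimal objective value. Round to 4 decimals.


Step 1: Try lambda = 0 (constraint inactive).
x_unc = 15/(2*5) = 1.5
Check: 5*1.5 = 7.5 < 11 -- violated!
Step 2: Constraint must be active: 5*x = 11
x* = 11/5 = 2.2
lambda = (2*5*2.2 - 15)/5 = 1.4
Step 3: Compute optimal value.
f(x*) = 5*2.2^2 - 15*2.2 = -8.8


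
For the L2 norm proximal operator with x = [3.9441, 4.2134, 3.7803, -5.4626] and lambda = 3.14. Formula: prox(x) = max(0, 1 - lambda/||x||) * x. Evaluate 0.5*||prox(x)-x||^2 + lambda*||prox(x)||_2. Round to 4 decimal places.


Step 1: Compute ||x||.
||x|| = 8.8
Step 2: Compute scaling factor.
scale = max(0, 1 - 3.14/8.8) = 0.6432
Step 3: prox(x) = [2.5368, 2.71, 2.4314, -3.5134]
||prox(x)|| = 5.66
Step 4: Proximal objective.
0.5*||prox-x||^2 = 4.9298
lambda*||prox|| = 17.7724
Total = 22.7021


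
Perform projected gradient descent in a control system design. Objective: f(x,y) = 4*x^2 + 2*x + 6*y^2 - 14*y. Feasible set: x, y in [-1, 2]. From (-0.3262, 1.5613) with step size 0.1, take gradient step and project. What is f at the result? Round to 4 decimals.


Step 1: Compute gradient at (-0.3262, 1.5613).
grad_x = 2*4*-0.3262 + 2 = -0.6096
grad_y = 2*6*1.5613 - 14 = 4.7356
Step 2: Gradient step.
x_raw = -0.3262 - 0.1*-0.6096 = -0.2652
y_raw = 1.5613 - 0.1*4.7356 = 1.0877
Step 3: Project onto [-1, 2].
x_proj = clip(-0.2652) = -0.2652
y_proj = clip(1.0877) = 1.0877
Step 4: Evaluate f.
f(-0.2652, 1.0877) = -8.3784


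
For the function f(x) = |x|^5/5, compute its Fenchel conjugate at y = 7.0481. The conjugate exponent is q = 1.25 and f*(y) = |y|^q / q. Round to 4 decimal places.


The conjugate exponent q satisfies 1/p + 1/q = 1.
p = 5, so q = 5/(5 - 1) = 1.25
|y|^q = 7.0481^1.25 = 11.4839
f*(7.0481) = 11.4839 / 1.25 = 9.1871


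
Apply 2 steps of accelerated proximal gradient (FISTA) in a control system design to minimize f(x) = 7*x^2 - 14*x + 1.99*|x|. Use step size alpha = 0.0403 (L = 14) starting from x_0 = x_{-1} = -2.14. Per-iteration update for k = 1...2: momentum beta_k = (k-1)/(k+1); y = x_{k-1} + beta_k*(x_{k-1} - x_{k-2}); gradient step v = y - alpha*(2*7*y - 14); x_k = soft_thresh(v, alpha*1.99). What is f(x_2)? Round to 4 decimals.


FISTA on f(x) = 7*x^2 - 14*x + 1.99*|x|
L = 14, alpha = 0.0403
Iteration 1: beta = 0.0, y = -2.14 + 0.0*(-2.14 + 2.14) = -2.14
  grad(y) = -43.96, v = y - alpha*grad = -0.3684
  prox(v) = soft_thresh(-0.3684, 0.0802) = -0.2882
Iteration 2: beta = 0.3333, y = -0.2882 + 0.3333*(-0.2882 + 2.14) = 0.329
  grad(y) = -9.3933, v = y - alpha*grad = 0.7076
  prox(v) = soft_thresh(0.7076, 0.0802) = 0.6274
f(x_2) = 7*0.6274^2 - 14*0.6274 + 1.99*|0.6274| = -4.7797


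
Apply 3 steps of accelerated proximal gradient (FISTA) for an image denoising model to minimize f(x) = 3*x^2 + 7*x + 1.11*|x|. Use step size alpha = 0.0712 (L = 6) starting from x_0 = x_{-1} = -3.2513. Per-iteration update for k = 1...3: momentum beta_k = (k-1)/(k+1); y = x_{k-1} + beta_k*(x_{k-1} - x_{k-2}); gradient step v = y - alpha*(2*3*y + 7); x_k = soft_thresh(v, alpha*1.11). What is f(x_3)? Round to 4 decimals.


FISTA on f(x) = 3*x^2 + 7*x + 1.11*|x|
L = 6, alpha = 0.0712
Iteration 1: beta = 0.0, y = -3.2513 + 0.0*(-3.2513 + 3.2513) = -3.2513
  grad(y) = -12.5078, v = y - alpha*grad = -2.3607
  prox(v) = soft_thresh(-2.3607, 0.079) = -2.2817
Iteration 2: beta = 0.3333, y = -2.2817 + 0.3333*(-2.2817 + 3.2513) = -1.9585
  grad(y) = -4.7511, v = y - alpha*grad = -1.6202
  prox(v) = soft_thresh(-1.6202, 0.079) = -1.5412
Iteration 3: beta = 0.5, y = -1.5412 + 0.5*(-1.5412 + 2.2817) = -1.171
  grad(y) = -0.0257, v = y - alpha*grad = -1.1691
  prox(v) = soft_thresh(-1.1691, 0.079) = -1.0901
f(x_3) = 3*(-1.0901)^2 + 7*(-1.0901) + 1.11*|-1.0901| = -2.8557


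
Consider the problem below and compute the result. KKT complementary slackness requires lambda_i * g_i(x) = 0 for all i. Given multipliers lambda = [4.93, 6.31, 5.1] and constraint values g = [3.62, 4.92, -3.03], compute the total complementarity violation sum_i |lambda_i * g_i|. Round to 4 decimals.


KKT complementary slackness check:
lambda_1 * g_1 = 4.93 * 3.62 = 17.8466
lambda_2 * g_2 = 6.31 * 4.92 = 31.0452
lambda_3 * g_3 = 5.1 * -3.03 = -15.453
Total violation = 17.8466 + 31.0452 + 15.453 = 64.3448


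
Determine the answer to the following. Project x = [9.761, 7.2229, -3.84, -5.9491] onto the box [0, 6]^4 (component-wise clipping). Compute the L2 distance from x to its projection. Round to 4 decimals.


Project each component onto [0, 6].
clip(9.761) = 6.0, clip(7.2229) = 6.0, clip(-3.84) = 0.0, clip(-5.9491) = 0.0
Projection = [6.0, 6.0, 0.0, 0.0]
Squared diffs: [14.1451, 1.4955, 14.7456, 35.3918]
Distance = sqrt(65.778) = 8.1104


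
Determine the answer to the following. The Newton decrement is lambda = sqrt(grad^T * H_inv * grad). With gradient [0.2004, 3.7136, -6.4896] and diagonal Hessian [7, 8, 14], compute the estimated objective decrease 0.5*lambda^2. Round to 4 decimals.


Step 1: H is diagonal, so H^(-1) * g = [0.0286, 0.4642, -0.4635].
Step 2: g^T H^(-1) g = sum_i g_i^2 / H_ii
  = (0.2004)^2/7 + (3.7136)^2/8 + (-6.4896)^2/14
  = 0.0057 + 1.7239 + 3.0082 = 4.7378
Step 3: Objective decrease = 0.5 * g^T H^(-1) g = 2.3689


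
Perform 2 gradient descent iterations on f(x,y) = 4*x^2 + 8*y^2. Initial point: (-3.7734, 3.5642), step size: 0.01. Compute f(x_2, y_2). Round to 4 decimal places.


Gradient descent on f(x,y) = 4*x^2 + 8*y^2.
Starting point: (-3.7734, 3.5642), alpha = 0.01
Step 1: grad_x = 2*4*-3.7734 = -30.1872, grad_y = 2*8*3.5642 = 57.0272
  x_1 = -3.7734 - 0.01*-30.1872 = -3.4715
  y_1 = 3.5642 - 0.01*57.0272 = 2.9939
Step 2: grad_x = 2*4*-3.4715 = -27.7722, grad_y = 2*8*2.9939 = 47.9028
  x_2 = -3.4715 - 0.01*-27.7722 = -3.1938
  y_2 = 2.9939 - 0.01*47.9028 = 2.5149
f(-3.1938, 2.5149) = 4*(-3.1938)^2 + 8*2.5149^2 = 91.3993


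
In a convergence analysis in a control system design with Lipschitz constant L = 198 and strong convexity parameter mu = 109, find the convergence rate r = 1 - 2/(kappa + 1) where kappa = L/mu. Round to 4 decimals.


Step 1: Compute the condition number.
kappa = L/mu = 198/109 = 1.8165
Step 2: Compute the convergence rate.
r = 1 - 2/(kappa + 1) = 1 - 2*mu/(L + mu) = (L - mu)/(L + mu) = 89/307 = 0.2899


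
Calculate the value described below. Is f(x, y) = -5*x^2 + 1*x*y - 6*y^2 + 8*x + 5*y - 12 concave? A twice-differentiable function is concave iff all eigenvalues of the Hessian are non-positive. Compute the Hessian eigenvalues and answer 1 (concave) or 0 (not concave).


The Hessian of f(x,y) = -5*x^2 + 1*x*y - 6*y^2 + 8*x + 5*y - 12 is:
H = [[-10, 1], [1, -12]]
Trace = -10 - 12 = -22
Determinant = -10*-12 - (1)^2 = 119
Discriminant = (-22)^2 - 4*119 = 8.0
Eigenvalues: lambda_1 = -12.4142, lambda_2 = -9.5858
The function is concave.

1


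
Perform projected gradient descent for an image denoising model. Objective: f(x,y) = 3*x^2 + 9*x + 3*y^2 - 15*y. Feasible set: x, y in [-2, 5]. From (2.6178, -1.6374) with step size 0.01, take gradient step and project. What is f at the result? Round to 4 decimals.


Step 1: Compute gradient at (2.6178, -1.6374).
grad_x = 2*3*2.6178 + 9 = 24.7068
grad_y = 2*3*-1.6374 - 15 = -24.8244
Step 2: Gradient step.
x_raw = 2.6178 - 0.01*24.7068 = 2.3707
y_raw = -1.6374 - 0.01*-24.8244 = -1.3892
Step 3: Project onto [-2, 5].
x_proj = clip(2.3707) = 2.3707
y_proj = clip(-1.3892) = -1.3892
Step 4: Evaluate f.
f(2.3707, -1.3892) = 64.8243


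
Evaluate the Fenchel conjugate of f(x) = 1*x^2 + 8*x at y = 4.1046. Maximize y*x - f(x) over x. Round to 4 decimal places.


f*(y) = sup_x {y*x - a*x^2 - b*x} = sup_x {(y-b)*x - a*x^2}
FOC: (y - b) - 2a*x = 0 => x* = (y - b)/(2a)
x* = (4.1046 - 8)/(2*1) = -1.9477
f*(4.1046) = (y-b)^2/(4a) = (4.1046 - 8)^2/(4*1)
= 15.1741/4 = 3.7935


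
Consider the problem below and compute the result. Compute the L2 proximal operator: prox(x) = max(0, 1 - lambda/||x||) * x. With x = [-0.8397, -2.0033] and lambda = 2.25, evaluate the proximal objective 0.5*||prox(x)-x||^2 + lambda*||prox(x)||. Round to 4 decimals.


Step 1: Compute ||x||.
||x|| = 2.1722
Step 2: Compute scaling factor.
scale = max(0, 1 - 2.25/2.1722) = 0.0
Step 3: prox(x) = [-0.0, -0.0]
||prox(x)|| = 0.0
Step 4: Proximal objective.
0.5*||prox-x||^2 = 2.3592
lambda*||prox|| = 0.0
Total = 2.3592


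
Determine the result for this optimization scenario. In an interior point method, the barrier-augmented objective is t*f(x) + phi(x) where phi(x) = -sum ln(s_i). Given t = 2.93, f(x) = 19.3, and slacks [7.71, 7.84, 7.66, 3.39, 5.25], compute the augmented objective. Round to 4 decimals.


Step 1: Compute log-barrier.
ln values: [2.0425, 2.0592, 2.036, 1.2208, 1.6582]
phi = -(2.0425 + 2.0592 + 2.036 + 1.2208 + 1.6582) = -9.0168
Step 2: Compute augmented objective.
t*f(x) = 2.93*19.3 = 56.549
Total = 56.549 - 9.0168 = 47.5322


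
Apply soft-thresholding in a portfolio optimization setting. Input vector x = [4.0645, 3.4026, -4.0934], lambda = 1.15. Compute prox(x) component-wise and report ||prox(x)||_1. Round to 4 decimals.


Soft-thresholding with lambda = 1.15:
prox(4.0645) = sign(4.0645)*max(|4.0645| - 1.15, 0) = 2.9145
prox(3.4026) = sign(3.4026)*max(|3.4026| - 1.15, 0) = 2.2526
prox(-4.0934) = sign(-4.0934)*max(|-4.0934| - 1.15, 0) = -2.9434
prox(x) = [2.9145, 2.2526, -2.9434]
||prox(x)||_1 = 2.9145 + 2.2526 + 2.9434 = 8.1105


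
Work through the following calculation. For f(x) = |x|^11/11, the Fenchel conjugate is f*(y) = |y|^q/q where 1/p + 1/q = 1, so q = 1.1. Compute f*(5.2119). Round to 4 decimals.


The conjugate exponent q satisfies 1/p + 1/q = 1.
p = 11, so q = 11/(11 - 1) = 1.1
|y|^q = 5.2119^1.1 = 6.1475
f*(5.2119) = 6.1475 / 1.1 = 5.5886


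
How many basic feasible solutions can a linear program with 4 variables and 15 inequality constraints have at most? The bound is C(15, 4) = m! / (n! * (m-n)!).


Each vertex corresponds to some choice of n active constraints out of m, so the number of vertices is at most C(m, n) = m! / (n!(m-n)!).
m = 15, n = 4
Numerator: 15 * 14 * 13 * 12
Denominator: 4! = 24
C(15, 4) = 1365


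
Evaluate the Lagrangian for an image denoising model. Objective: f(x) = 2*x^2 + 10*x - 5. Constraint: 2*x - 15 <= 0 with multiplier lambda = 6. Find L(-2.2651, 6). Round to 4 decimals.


Step 1: Evaluate f(x).
f(-2.2651) = 2*(-2.2651)^2 + 10*(-2.2651) - 5 = -17.3896
Step 2: Evaluate g(x).
g(-2.2651) = 2*-2.2651 - 15 = -19.5302
Step 3: Compute Lagrangian.
L = -17.3896 + 6*-19.5302 = -134.5708


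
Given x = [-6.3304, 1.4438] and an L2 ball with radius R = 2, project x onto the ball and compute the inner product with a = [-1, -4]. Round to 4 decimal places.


Step 1: Compute ||x|| (intermediates to 6 decimals).
||x|| = sqrt((-6.3304)^2 + 1.4438^2) = 6.492959
Step 2: Project.
Since ||x|| > R, scale = R/||x|| = 2/6.492959 = 0.308026, proj(x) = scale * x
proj(x) = [-1.949928, 0.444728]
Step 3: Dot product.
a^T * proj(x) = -1*(-1.949928) - 4*0.444728 = 0.171


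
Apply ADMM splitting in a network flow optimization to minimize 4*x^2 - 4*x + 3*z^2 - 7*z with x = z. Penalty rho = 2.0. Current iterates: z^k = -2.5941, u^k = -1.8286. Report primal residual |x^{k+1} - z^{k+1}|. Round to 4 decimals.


ADMM iteration with rho = 2.0, z^k = -2.5941, u^k = -1.8286
Step 1: x-update.
Minimize 4*x^2 - 4*x + (2.0/2)*(x + 2.5941 - 1.8286)^2
FOC: (2*4 + 2.0)*x = 4 + 2.0*(-2.5941 + 1.8286)
x^{k+1} = 0.2469
Step 2: z-update.
Minimize 3*z^2 - 7*z + (2.0/2)*(0.2469 - z - 1.8286)^2
FOC: (2*3 + 2.0)*z = 7 + 2.0*(0.2469 - 1.8286)
z^{k+1} = 0.4796
Step 3: u-update.
u^{k+1} = -1.8286 + 0.2469 - 0.4796 = -2.0613
Step 4: Primal residual = |0.2469 - 0.4796| = 0.2327


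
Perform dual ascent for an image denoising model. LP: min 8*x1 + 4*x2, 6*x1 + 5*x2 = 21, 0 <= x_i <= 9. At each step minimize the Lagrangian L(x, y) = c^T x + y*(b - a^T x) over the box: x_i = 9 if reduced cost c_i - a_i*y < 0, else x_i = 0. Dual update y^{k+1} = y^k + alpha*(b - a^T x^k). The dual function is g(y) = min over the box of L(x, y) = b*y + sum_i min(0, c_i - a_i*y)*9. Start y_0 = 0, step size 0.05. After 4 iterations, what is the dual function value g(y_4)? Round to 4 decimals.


Dual ascent for LP: min 8*x1 + 4*x2, 6*x1 + 5*x2 = 21, 0 <= x_i <= 9
Step 1: y^k = 0.0, reduced costs: (8.0, 4.0)
  x^k = (0.0, 0.0), subgradient = b - a^T x = 21.0
  y^{k+1} = 0.0 + 0.05*21.0 = 1.05
Step 2: y^k = 1.05, reduced costs: (1.7, -1.25)
  x^k = (0.0, 9.0), subgradient = b - a^T x = -24.0
  y^{k+1} = 1.05 + 0.05*-24.0 = -0.15
Step 3: y^k = -0.15, reduced costs: (8.9, 4.75)
  x^k = (0.0, 0.0), subgradient = b - a^T x = 21.0
  y^{k+1} = -0.15 + 0.05*21.0 = 0.9
Step 4: y^k = 0.9, reduced costs: (2.6, -0.5)
  x^k = (0.0, 9.0), subgradient = b - a^T x = -24.0
  y^{k+1} = 0.9 + 0.05*-24.0 = -0.3
Dual objective at y_4 = -0.3: reduced costs (9.8, 5.5), box minimizer x = (0.0, 0.0)
g(y_4) = b*y + (c1 - a1*y)*x1 + (c2 - a2*y)*x2 = 21*(-0.3) + 9.8*0.0 + 5.5*0.0 = -6.3 + 0.0 + 0.0 = -6.3


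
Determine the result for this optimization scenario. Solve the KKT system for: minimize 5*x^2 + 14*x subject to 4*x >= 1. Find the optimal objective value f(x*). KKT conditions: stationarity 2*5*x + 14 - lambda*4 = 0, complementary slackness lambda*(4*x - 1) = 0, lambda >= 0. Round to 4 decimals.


Step 1: Try lambda = 0 (constraint inactive).
x_unc = -14/(2*5) = -1.4
Check: 4*-1.4 = -5.6 < 1 -- violated!
Step 2: Constraint must be active: 4*x = 1
x* = 1/4 = 0.25
lambda = (2*5*0.25 + 14)/4 = 4.125
Step 3: Compute optimal value.
f(x*) = 5*0.25^2 + 14*0.25 = 3.8125


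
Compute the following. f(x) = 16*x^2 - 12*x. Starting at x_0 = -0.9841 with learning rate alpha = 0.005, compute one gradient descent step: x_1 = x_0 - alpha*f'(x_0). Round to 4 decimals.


We compute the gradient at x_0 and apply the update.
f'(x) = 32*x - 12
f'(-0.9841) = 32*-0.9841 - 12 = -43.4912
x_1 = -0.9841 - 0.005*-43.4912 = -0.7666


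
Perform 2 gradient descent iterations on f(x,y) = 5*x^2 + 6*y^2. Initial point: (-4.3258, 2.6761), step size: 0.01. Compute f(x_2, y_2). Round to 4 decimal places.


Gradient descent on f(x,y) = 5*x^2 + 6*y^2.
Starting point: (-4.3258, 2.6761), alpha = 0.01
Step 1: grad_x = 2*5*-4.3258 = -43.258, grad_y = 2*6*2.6761 = 32.1132
  x_1 = -4.3258 - 0.01*-43.258 = -3.8932
  y_1 = 2.6761 - 0.01*32.1132 = 2.355
Step 2: grad_x = 2*5*-3.8932 = -38.9322, grad_y = 2*6*2.355 = 28.2596
  x_2 = -3.8932 - 0.01*-38.9322 = -3.5039
  y_2 = 2.355 - 0.01*28.2596 = 2.0724
f(-3.5039, 2.0724) = 5*(-3.5039)^2 + 6*2.0724^2 = 87.1549


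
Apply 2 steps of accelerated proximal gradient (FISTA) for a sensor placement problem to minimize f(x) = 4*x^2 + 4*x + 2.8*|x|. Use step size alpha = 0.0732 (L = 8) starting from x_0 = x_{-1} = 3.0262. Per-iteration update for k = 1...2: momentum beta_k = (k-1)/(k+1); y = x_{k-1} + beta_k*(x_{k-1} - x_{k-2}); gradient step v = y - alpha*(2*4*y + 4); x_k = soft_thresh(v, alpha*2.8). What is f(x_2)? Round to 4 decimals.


FISTA on f(x) = 4*x^2 + 4*x + 2.8*|x|
L = 8, alpha = 0.0732
Iteration 1: beta = 0.0, y = 3.0262 + 0.0*(3.0262 - 3.0262) = 3.0262
  grad(y) = 28.2096, v = y - alpha*grad = 0.9613
  prox(v) = soft_thresh(0.9613, 0.205) = 0.7563
Iteration 2: beta = 0.3333, y = 0.7563 + 0.3333*(0.7563 - 3.0262) = -0.0003
  grad(y) = 3.9973, v = y - alpha*grad = -0.2929
  prox(v) = soft_thresh(-0.2929, 0.205) = -0.088
f(x_2) = 4*(-0.088)^2 + 4*(-0.088) + 2.8*|-0.088| = -0.0746


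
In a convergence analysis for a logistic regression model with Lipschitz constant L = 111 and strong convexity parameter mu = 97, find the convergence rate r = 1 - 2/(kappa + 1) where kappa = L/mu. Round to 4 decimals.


Step 1: Compute the condition number.
kappa = L/mu = 111/97 = 1.1443
Step 2: Compute the convergence rate.
r = 1 - 2/(kappa + 1) = 1 - 2*mu/(L + mu) = (L - mu)/(L + mu) = 14/208 = 0.0673


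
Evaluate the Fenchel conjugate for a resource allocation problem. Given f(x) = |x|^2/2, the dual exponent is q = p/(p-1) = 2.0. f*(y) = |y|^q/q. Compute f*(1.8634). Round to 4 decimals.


The conjugate exponent q satisfies 1/p + 1/q = 1.
p = 2, so q = 2/(2 - 1) = 2.0
|y|^q = 1.8634^2.0 = 3.4723
f*(1.8634) = 3.4723 / 2.0 = 1.7361


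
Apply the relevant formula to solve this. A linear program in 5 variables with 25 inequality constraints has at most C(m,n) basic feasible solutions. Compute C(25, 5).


Each vertex corresponds to some choice of n active constraints out of m, so the number of vertices is at most C(m, n) = m! / (n!(m-n)!).
m = 25, n = 5
Numerator: 25 * 24 * 23 * 22 * 21
Denominator: 5! = 120
C(25, 5) = 53130


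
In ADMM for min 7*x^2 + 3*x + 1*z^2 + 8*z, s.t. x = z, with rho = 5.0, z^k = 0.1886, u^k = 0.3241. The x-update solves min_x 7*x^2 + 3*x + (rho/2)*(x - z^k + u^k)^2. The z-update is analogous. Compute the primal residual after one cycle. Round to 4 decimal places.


ADMM iteration with rho = 5.0, z^k = 0.1886, u^k = 0.3241
Step 1: x-update.
Minimize 7*x^2 + 3*x + (5.0/2)*(x - 0.1886 + 0.3241)^2
FOC: (2*7 + 5.0)*x = -3 + 5.0*(0.1886 - 0.3241)
x^{k+1} = -0.1936
Step 2: z-update.
Minimize 1*z^2 + 8*z + (5.0/2)*(-0.1936 - z + 0.3241)^2
FOC: (2*1 + 5.0)*z = -8 + 5.0*(-0.1936 + 0.3241)
z^{k+1} = -1.0496
Step 3: u-update.
u^{k+1} = 0.3241 - 0.1936 + 1.0496 = 1.1802
Step 4: Primal residual = |-0.1936 + 1.0496| = 0.8561


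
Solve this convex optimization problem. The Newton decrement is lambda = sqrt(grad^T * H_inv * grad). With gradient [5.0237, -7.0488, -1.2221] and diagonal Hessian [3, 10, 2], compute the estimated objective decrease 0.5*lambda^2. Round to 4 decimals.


Step 1: H is diagonal, so H^(-1) * g = [1.6746, -0.7049, -0.6111].
Step 2: g^T H^(-1) g = sum_i g_i^2 / H_ii
  = (5.0237)^2/3 + (-7.0488)^2/10 + (-1.2221)^2/2
  = 8.4125 + 4.9686 + 0.7468 = 14.1278
Step 3: Objective decrease = 0.5 * g^T H^(-1) g = 7.0639


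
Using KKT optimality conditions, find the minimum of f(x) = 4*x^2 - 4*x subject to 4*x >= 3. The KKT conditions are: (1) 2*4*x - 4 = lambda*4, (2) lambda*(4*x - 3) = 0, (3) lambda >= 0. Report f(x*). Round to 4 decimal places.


Step 1: Try lambda = 0 (constraint inactive).
x_unc = 4/(2*4) = 0.5
Check: 4*0.5 = 2.0 < 3 -- violated!
Step 2: Constraint must be active: 4*x = 3
x* = 3/4 = 0.75
lambda = (2*4*0.75 - 4)/4 = 0.5
Step 3: Compute optimal value.
f(x*) = 4*0.75^2 - 4*0.75 = -0.75


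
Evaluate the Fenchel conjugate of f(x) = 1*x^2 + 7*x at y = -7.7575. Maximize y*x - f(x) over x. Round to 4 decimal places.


f*(y) = sup_x {y*x - a*x^2 - b*x} = sup_x {(y-b)*x - a*x^2}
FOC: (y - b) - 2a*x = 0 => x* = (y - b)/(2a)
x* = (-7.7575 - 7)/(2*1) = -7.3788
f*(-7.7575) = (y-b)^2/(4a) = (-7.7575 - 7)^2/(4*1)
= 217.7838/4 = 54.446


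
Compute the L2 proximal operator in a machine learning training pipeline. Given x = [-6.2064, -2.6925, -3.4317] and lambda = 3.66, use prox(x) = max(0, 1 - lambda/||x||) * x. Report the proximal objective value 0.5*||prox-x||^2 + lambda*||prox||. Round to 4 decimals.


Step 1: Compute ||x||.
||x|| = 7.5859
Step 2: Compute scaling factor.
scale = max(0, 1 - 3.66/7.5859) = 0.5175
Step 3: prox(x) = [-3.212, -1.3934, -1.776]
||prox(x)|| = 3.9259
Step 4: Proximal objective.
0.5*||prox-x||^2 = 6.6978
lambda*||prox|| = 14.3688
Total = 21.0665


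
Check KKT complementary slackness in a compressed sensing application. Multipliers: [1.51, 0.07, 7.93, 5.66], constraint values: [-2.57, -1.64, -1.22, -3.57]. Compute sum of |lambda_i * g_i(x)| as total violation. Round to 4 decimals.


KKT complementary slackness check:
lambda_1 * g_1 = 1.51 * -2.57 = -3.8807
lambda_2 * g_2 = 0.07 * -1.64 = -0.1148
lambda_3 * g_3 = 7.93 * -1.22 = -9.6746
lambda_4 * g_4 = 5.66 * -3.57 = -20.2062
Total violation = 3.8807 + 0.1148 + 9.6746 + 20.2062 = 33.8763


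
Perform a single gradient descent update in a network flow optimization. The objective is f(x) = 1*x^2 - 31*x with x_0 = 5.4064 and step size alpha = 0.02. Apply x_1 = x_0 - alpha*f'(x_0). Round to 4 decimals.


We compute the gradient at x_0 and apply the update.
f'(x) = 2*x - 31
f'(5.4064) = 2*5.4064 - 31 = -20.1872
x_1 = 5.4064 - 0.02*-20.1872 = 5.8101


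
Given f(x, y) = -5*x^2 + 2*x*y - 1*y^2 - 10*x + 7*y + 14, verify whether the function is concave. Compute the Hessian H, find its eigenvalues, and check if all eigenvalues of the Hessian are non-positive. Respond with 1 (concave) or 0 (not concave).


The Hessian of f(x,y) = -5*x^2 + 2*x*y - 1*y^2 - 10*x + 7*y + 14 is:
H = [[-10, 2], [2, -2]]
Trace = -10 - 2 = -12
Determinant = -10*-2 - (2)^2 = 16
Discriminant = (-12)^2 - 4*16 = 80.0
Eigenvalues: lambda_1 = -10.4721, lambda_2 = -1.5279
The function is concave.

1


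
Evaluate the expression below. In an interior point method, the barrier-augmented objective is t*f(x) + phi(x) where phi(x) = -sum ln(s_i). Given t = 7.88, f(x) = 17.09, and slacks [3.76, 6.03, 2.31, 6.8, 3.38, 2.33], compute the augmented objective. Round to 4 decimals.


Step 1: Compute log-barrier.
ln values: [1.3244, 1.7967, 0.8372, 1.9169, 1.2179, 0.8459]
phi = -(1.3244 + 1.7967 + 0.8372 + 1.9169 + 1.2179 + 0.8459) = -7.9391
Step 2: Compute augmented objective.
t*f(x) = 7.88*17.09 = 134.6692
Total = 134.6692 - 7.9391 = 126.7301


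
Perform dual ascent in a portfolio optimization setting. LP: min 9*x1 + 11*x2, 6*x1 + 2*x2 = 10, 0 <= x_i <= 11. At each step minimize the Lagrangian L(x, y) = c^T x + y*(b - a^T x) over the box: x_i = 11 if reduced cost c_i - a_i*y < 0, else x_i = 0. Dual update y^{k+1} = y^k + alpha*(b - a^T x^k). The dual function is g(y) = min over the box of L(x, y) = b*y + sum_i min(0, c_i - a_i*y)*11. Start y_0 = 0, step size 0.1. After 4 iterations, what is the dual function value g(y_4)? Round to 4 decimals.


Dual ascent for LP: min 9*x1 + 11*x2, 6*x1 + 2*x2 = 10, 0 <= x_i <= 11
Step 1: y^k = 0.0, reduced costs: (9.0, 11.0)
  x^k = (0.0, 0.0), subgradient = b - a^T x = 10.0
  y^{k+1} = 0.0 + 0.1*10.0 = 1.0
Step 2: y^k = 1.0, reduced costs: (3.0, 9.0)
  x^k = (0.0, 0.0), subgradient = b - a^T x = 10.0
  y^{k+1} = 1.0 + 0.1*10.0 = 2.0
Step 3: y^k = 2.0, reduced costs: (-3.0, 7.0)
  x^k = (11.0, 0.0), subgradient = b - a^T x = -56.0
  y^{k+1} = 2.0 + 0.1*-56.0 = -3.6
Step 4: y^k = -3.6, reduced costs: (30.6, 18.2)
  x^k = (0.0, 0.0), subgradient = b - a^T x = 10.0
  y^{k+1} = -3.6 + 0.1*10.0 = -2.6
Dual objective at y_4 = -2.6: reduced costs (24.6, 16.2), box minimizer x = (0.0, 0.0)
g(y_4) = b*y + (c1 - a1*y)*x1 + (c2 - a2*y)*x2 = 10*(-2.6) + 24.6*0.0 + 16.2*0.0 = -26.0 + 0.0 + 0.0 = -26.0


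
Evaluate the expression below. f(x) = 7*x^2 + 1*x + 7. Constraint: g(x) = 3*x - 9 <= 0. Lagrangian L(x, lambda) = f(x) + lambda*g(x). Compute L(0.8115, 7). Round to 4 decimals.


Step 1: Evaluate f(x).
f(0.8115) = 7*0.8115^2 + 1*0.8115 + 7 = 12.4212
Step 2: Evaluate g(x).
g(0.8115) = 3*0.8115 - 9 = -6.5655
Step 3: Compute Lagrangian.
L = 12.4212 + 7*-6.5655 = -33.5373


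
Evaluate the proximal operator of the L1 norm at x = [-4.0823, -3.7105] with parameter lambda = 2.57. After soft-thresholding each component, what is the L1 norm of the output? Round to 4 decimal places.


Soft-thresholding with lambda = 2.57:
prox(-4.0823) = sign(-4.0823)*max(|-4.0823| - 2.57, 0) = -1.5123
prox(-3.7105) = sign(-3.7105)*max(|-3.7105| - 2.57, 0) = -1.1405
prox(x) = [-1.5123, -1.1405]
||prox(x)||_1 = 1.5123 + 1.1405 = 2.6528


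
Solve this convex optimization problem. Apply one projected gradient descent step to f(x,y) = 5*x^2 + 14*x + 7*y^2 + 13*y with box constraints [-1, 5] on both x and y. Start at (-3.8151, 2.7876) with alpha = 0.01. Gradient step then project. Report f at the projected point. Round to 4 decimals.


Step 1: Compute gradient at (-3.8151, 2.7876).
grad_x = 2*5*-3.8151 + 14 = -24.151
grad_y = 2*7*2.7876 + 13 = 52.0264
Step 2: Gradient step.
x_raw = -3.8151 - 0.01*-24.151 = -3.5736
y_raw = 2.7876 - 0.01*52.0264 = 2.2673
Step 3: Project onto [-1, 5].
x_proj = clip(-3.5736) = -1.0
y_proj = clip(2.2673) = 2.2673
Step 4: Evaluate f.
f(-1.0, 2.2673) = 56.4611


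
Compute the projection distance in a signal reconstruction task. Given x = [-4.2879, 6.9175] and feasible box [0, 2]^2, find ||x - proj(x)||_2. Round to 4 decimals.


Project each component onto [0, 2].
clip(-4.2879) = 0.0, clip(6.9175) = 2.0
Projection = [0.0, 2.0]
Squared diffs: [18.3861, 24.1818]
Distance = sqrt(42.5679) = 6.5244


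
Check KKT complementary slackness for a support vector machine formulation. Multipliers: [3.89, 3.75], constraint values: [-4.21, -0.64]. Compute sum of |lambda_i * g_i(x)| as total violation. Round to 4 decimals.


KKT complementary slackness check:
lambda_1 * g_1 = 3.89 * -4.21 = -16.3769
lambda_2 * g_2 = 3.75 * -0.64 = -2.4
Total violation = 16.3769 + 2.4 = 18.7769


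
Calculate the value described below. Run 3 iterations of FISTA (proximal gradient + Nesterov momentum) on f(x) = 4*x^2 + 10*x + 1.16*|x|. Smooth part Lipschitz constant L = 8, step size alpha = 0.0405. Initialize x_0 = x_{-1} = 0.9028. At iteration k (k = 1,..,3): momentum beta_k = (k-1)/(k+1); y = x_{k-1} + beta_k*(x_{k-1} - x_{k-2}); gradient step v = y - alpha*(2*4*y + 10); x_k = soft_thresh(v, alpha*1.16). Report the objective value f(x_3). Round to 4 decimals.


FISTA on f(x) = 4*x^2 + 10*x + 1.16*|x|
L = 8, alpha = 0.0405
Iteration 1: beta = 0.0, y = 0.9028 + 0.0*(0.9028 - 0.9028) = 0.9028
  grad(y) = 17.2224, v = y - alpha*grad = 0.2053
  prox(v) = soft_thresh(0.2053, 0.047) = 0.1583
Iteration 2: beta = 0.3333, y = 0.1583 + 0.3333*(0.1583 - 0.9028) = -0.0898
  grad(y) = 9.2812, v = y - alpha*grad = -0.4657
  prox(v) = soft_thresh(-0.4657, 0.047) = -0.4188
Iteration 3: beta = 0.5, y = -0.4188 + 0.5*(-0.4188 - 0.1583) = -0.7073
  grad(y) = 4.3416, v = y - alpha*grad = -0.8831
  prox(v) = soft_thresh(-0.8831, 0.047) = -0.8362
f(x_3) = 4*(-0.8362)^2 + 10*(-0.8362) + 1.16*|-0.8362| = -4.595


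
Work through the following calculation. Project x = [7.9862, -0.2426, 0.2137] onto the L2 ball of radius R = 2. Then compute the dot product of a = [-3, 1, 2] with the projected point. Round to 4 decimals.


Step 1: Compute ||x|| (intermediates to 6 decimals).
||x|| = sqrt(7.9862^2 + (-0.2426)^2 + 0.2137^2) = 7.992741
Step 2: Project.
Since ||x|| > R, scale = R/||x|| = 2/7.992741 = 0.250227, proj(x) = scale * x
proj(x) = [1.998363, -0.060705, 0.053474]
Step 3: Dot product.
a^T * proj(x) = -3*1.998363 + 1*(-0.060705) + 2*0.053474 = -5.9488


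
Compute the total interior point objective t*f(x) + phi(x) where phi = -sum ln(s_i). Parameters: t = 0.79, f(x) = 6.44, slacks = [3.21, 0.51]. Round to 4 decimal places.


Step 1: Compute log-barrier.
ln values: [1.1663, -0.6733]
phi = -(1.1663 - 0.6733) = -0.4929
Step 2: Compute augmented objective.
t*f(x) = 0.79*6.44 = 5.0876
Total = 5.0876 - 0.4929 = 4.5947


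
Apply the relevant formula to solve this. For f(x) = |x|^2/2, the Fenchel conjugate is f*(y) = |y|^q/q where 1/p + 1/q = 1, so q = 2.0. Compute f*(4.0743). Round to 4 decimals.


The conjugate exponent q satisfies 1/p + 1/q = 1.
p = 2, so q = 2/(2 - 1) = 2.0
|y|^q = 4.0743^2.0 = 16.5999
f*(4.0743) = 16.5999 / 2.0 = 8.3


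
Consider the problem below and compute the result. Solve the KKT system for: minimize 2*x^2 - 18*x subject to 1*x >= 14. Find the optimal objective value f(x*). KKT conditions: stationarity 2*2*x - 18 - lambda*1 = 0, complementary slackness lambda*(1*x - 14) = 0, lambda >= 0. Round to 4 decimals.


Step 1: Try lambda = 0 (constraint inactive).
x_unc = 18/(2*2) = 4.5
Check: 1*4.5 = 4.5 < 14 -- violated!
Step 2: Constraint must be active: 1*x = 14
x* = 14/1 = 14.0
lambda = (2*2*14.0 - 18)/1 = 38.0
Step 3: Compute optimal value.
f(x*) = 2*14.0^2 - 18*14.0 = 140.0


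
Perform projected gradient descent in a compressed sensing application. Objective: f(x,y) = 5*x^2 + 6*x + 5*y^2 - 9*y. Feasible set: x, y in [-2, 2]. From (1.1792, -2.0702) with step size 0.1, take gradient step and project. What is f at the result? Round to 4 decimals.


Step 1: Compute gradient at (1.1792, -2.0702).
grad_x = 2*5*1.1792 + 6 = 17.792
grad_y = 2*5*-2.0702 - 9 = -29.702
Step 2: Gradient step.
x_raw = 1.1792 - 0.1*17.792 = -0.6
y_raw = -2.0702 - 0.1*-29.702 = 0.9
Step 3: Project onto [-2, 2].
x_proj = clip(-0.6) = -0.6
y_proj = clip(0.9) = 0.9
Step 4: Evaluate f.
f(-0.6, 0.9) = -5.85


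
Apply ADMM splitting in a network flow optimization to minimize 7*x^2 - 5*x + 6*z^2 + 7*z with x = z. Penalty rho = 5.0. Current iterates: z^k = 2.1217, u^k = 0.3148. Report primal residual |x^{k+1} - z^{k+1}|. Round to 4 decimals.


ADMM iteration with rho = 5.0, z^k = 2.1217, u^k = 0.3148
Step 1: x-update.
Minimize 7*x^2 - 5*x + (5.0/2)*(x - 2.1217 + 0.3148)^2
FOC: (2*7 + 5.0)*x = 5 + 5.0*(2.1217 - 0.3148)
x^{k+1} = 0.7387
Step 2: z-update.
Minimize 6*z^2 + 7*z + (5.0/2)*(0.7387 - z + 0.3148)^2
FOC: (2*6 + 5.0)*z = -7 + 5.0*(0.7387 + 0.3148)
z^{k+1} = -0.1019
Step 3: u-update.
u^{k+1} = 0.3148 + 0.7387 + 0.1019 = 1.1554
Step 4: Primal residual = |0.7387 + 0.1019| = 0.8406


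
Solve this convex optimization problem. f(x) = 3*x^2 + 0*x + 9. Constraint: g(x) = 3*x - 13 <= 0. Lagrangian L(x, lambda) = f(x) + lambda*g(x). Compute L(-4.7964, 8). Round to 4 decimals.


Step 1: Evaluate f(x).
f(-4.7964) = 3*(-4.7964)^2 + 0*(-4.7964) + 9 = 78.0164
Step 2: Evaluate g(x).
g(-4.7964) = 3*-4.7964 - 13 = -27.3892
Step 3: Compute Lagrangian.
L = 78.0164 + 8*-27.3892 = -141.0972


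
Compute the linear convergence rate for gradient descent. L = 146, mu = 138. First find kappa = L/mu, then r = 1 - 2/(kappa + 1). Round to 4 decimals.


Step 1: Compute the condition number.
kappa = L/mu = 146/138 = 1.058
Step 2: Compute the convergence rate.
r = 1 - 2/(kappa + 1) = 1 - 2*mu/(L + mu) = (L - mu)/(L + mu) = 8/284 = 0.0282


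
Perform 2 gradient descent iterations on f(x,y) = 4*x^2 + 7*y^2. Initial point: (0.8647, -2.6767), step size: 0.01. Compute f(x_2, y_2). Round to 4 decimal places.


Gradient descent on f(x,y) = 4*x^2 + 7*y^2.
Starting point: (0.8647, -2.6767), alpha = 0.01
Step 1: grad_x = 2*4*0.8647 = 6.9176, grad_y = 2*7*-2.6767 = -37.4738
  x_1 = 0.8647 - 0.01*6.9176 = 0.7955
  y_1 = -2.6767 - 0.01*-37.4738 = -2.302
Step 2: grad_x = 2*4*0.7955 = 6.3642, grad_y = 2*7*-2.302 = -32.2275
  x_2 = 0.7955 - 0.01*6.3642 = 0.7319
  y_2 = -2.302 - 0.01*-32.2275 = -1.9797
f(0.7319, -1.9797) = 4*0.7319^2 + 7*(-1.9797)^2 = 29.5767


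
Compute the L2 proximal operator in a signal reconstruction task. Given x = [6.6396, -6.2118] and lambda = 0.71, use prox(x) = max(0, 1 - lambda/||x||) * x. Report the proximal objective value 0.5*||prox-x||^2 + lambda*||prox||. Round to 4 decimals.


Step 1: Compute ||x||.
||x|| = 9.0923
Step 2: Compute scaling factor.
scale = max(0, 1 - 0.71/9.0923) = 0.9219
Step 3: prox(x) = [6.1211, -5.7267]
||prox(x)|| = 8.3823
Step 4: Proximal objective.
0.5*||prox-x||^2 = 0.2521
lambda*||prox|| = 5.9514
Total = 6.2035


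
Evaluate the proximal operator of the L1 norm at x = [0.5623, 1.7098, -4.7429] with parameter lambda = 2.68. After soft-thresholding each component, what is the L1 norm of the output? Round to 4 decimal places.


Soft-thresholding with lambda = 2.68:
prox(0.5623) = sign(0.5623)*max(|0.5623| - 2.68, 0) = 0.0
prox(1.7098) = sign(1.7098)*max(|1.7098| - 2.68, 0) = 0.0
prox(-4.7429) = sign(-4.7429)*max(|-4.7429| - 2.68, 0) = -2.0629
prox(x) = [0.0, 0.0, -2.0629]
||prox(x)||_1 = 0.0 + 0.0 + 2.0629 = 2.0629


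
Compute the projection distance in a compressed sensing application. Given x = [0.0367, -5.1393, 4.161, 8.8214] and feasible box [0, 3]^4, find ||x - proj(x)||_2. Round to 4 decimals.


Project each component onto [0, 3].
clip(0.0367) = 0.0367, clip(-5.1393) = 0.0, clip(4.161) = 3.0, clip(8.8214) = 3.0
Projection = [0.0367, 0.0, 3.0, 3.0]
Squared diffs: [0.0, 26.4124, 1.3479, 33.8887]
Distance = sqrt(61.649) = 7.8517


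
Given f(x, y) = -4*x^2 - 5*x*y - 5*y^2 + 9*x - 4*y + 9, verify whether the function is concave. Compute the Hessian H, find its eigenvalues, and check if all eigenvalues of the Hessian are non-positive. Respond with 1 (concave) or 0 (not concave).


The Hessian of f(x,y) = -4*x^2 - 5*x*y - 5*y^2 + 9*x - 4*y + 9 is:
H = [[-8, -5], [-5, -10]]
Trace = -8 - 10 = -18
Determinant = -8*-10 - (-5)^2 = 55
Discriminant = (-18)^2 - 4*55 = 104.0
Eigenvalues: lambda_1 = -14.099, lambda_2 = -3.901
The function is concave.

1


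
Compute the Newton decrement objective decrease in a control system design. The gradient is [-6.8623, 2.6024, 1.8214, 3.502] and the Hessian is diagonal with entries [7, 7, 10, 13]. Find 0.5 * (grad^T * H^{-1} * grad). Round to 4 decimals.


Step 1: H is diagonal, so H^(-1) * g = [-0.9803, 0.3718, 0.1821, 0.2694].
Step 2: g^T H^(-1) g = sum_i g_i^2 / H_ii
  = (-6.8623)^2/7 + (2.6024)^2/7 + (1.8214)^2/10 + (3.502)^2/13
  = 6.7273 + 0.9675 + 0.3317 + 0.9434 = 8.9699
Step 3: Objective decrease = 0.5 * g^T H^(-1) g = 4.485


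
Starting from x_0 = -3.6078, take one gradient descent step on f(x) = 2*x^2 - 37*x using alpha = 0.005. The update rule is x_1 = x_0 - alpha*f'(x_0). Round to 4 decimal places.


We compute the gradient at x_0 and apply the update.
f'(x) = 4*x - 37
f'(-3.6078) = 4*-3.6078 - 37 = -51.4312
x_1 = -3.6078 - 0.005*-51.4312 = -3.3506


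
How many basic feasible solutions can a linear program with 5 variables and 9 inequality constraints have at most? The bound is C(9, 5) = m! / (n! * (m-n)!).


Each vertex corresponds to some choice of n active constraints out of m, so the number of vertices is at most C(m, n) = m! / (n!(m-n)!).
m = 9, n = 5
Numerator: 9 * 8 * 7 * 6 * 5
Denominator: 5! = 120
C(9, 5) = 126


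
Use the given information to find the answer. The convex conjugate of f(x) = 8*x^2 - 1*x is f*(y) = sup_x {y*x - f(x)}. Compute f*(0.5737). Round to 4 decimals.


f*(y) = sup_x {y*x - a*x^2 - b*x} = sup_x {(y-b)*x - a*x^2}
FOC: (y - b) - 2a*x = 0 => x* = (y - b)/(2a)
x* = (0.5737 + 1)/(2*8) = 0.0984
f*(0.5737) = (y-b)^2/(4a) = (0.5737 + 1)^2/(4*8)
= 2.4765/32 = 0.0774


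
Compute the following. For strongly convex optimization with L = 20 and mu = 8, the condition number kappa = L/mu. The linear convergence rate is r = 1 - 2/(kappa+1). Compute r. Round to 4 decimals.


Step 1: Compute the condition number.
kappa = L/mu = 20/8 = 2.5
Step 2: Compute the convergence rate.
r = 1 - 2/(kappa + 1) = 1 - 2*mu/(L + mu) = (L - mu)/(L + mu) = 12/28 = 0.4286


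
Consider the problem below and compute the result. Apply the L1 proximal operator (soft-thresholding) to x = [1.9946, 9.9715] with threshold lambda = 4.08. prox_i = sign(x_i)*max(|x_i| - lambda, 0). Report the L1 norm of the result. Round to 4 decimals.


Soft-thresholding with lambda = 4.08:
prox(1.9946) = sign(1.9946)*max(|1.9946| - 4.08, 0) = 0.0
prox(9.9715) = sign(9.9715)*max(|9.9715| - 4.08, 0) = 5.8915
prox(x) = [0.0, 5.8915]
||prox(x)||_1 = 0.0 + 5.8915 = 5.8915
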